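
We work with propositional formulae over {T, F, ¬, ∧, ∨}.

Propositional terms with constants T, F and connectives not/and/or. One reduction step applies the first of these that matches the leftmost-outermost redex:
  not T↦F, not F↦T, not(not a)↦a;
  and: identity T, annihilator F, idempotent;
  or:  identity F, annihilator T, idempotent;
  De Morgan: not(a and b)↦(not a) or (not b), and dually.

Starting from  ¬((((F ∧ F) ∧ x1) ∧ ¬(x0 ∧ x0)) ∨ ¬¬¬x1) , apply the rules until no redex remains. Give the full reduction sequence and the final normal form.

  start: ¬((((F ∧ F) ∧ x1) ∧ ¬(x0 ∧ x0)) ∨ ¬¬¬x1)
  step 1: ¬(((F ∧ F) ∧ x1) ∧ ¬(x0 ∧ x0)) ∧ ¬¬¬¬x1
  step 2: (¬((F ∧ F) ∧ x1) ∨ ¬¬(x0 ∧ x0)) ∧ ¬¬¬¬x1
  step 3: ((¬(F ∧ F) ∨ ¬x1) ∨ ¬¬(x0 ∧ x0)) ∧ ¬¬¬¬x1
  step 4: (((¬F ∨ ¬F) ∨ ¬x1) ∨ ¬¬(x0 ∧ x0)) ∧ ¬¬¬¬x1
  step 5: ((¬F ∨ ¬x1) ∨ ¬¬(x0 ∧ x0)) ∧ ¬¬¬¬x1
  step 6: ((T ∨ ¬x1) ∨ ¬¬(x0 ∧ x0)) ∧ ¬¬¬¬x1
  step 7: (T ∨ ¬¬(x0 ∧ x0)) ∧ ¬¬¬¬x1
  step 8: T ∧ ¬¬¬¬x1
  step 9: ¬¬¬¬x1
  step 10: ¬¬x1
  step 11: x1

Answer: normal form = x1  (in 11 steps)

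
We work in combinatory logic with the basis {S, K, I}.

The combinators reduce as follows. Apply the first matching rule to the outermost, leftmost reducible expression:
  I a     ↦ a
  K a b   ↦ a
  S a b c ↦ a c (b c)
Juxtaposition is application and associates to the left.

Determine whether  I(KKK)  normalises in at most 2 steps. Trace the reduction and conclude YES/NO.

Answer: YES — reaches normal form K in 2 ≤ 2 steps

Working:
  start: I(KKK)
  [1] KKK
  [2] K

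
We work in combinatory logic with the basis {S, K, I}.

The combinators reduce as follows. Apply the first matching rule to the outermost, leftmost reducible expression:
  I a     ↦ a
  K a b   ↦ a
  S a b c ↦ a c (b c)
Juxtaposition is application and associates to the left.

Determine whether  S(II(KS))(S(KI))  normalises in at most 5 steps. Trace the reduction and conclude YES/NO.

Answer: YES — reaches normal form S(KS)(S(KI)) in 2 ≤ 5 steps

Derivation:
  start: S(II(KS))(S(KI))
  [1] S(I(KS))(S(KI))
  [2] S(KS)(S(KI))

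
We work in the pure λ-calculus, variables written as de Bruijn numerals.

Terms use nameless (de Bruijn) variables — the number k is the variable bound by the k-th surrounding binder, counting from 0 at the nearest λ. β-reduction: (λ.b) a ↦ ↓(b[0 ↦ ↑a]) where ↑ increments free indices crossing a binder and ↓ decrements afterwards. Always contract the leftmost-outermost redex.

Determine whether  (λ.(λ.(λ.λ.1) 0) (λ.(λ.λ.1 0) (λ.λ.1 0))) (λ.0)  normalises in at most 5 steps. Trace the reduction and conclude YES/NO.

  start: (λ.(λ.(λ.λ.1) 0) (λ.(λ.λ.1 0) (λ.λ.1 0))) (λ.0)
  [1] (λ.(λ.λ.1) 0) (λ.(λ.λ.1 0) (λ.λ.1 0))
  [2] (λ.λ.1) (λ.(λ.λ.1 0) (λ.λ.1 0))
  [3] λ.λ.(λ.λ.1 0) (λ.λ.1 0)
  [4] λ.λ.λ.(λ.λ.1 0) 0
  [5] λ.λ.λ.λ.1 0

Answer: YES — reaches normal form λ.λ.λ.λ.1 0 in 5 ≤ 5 steps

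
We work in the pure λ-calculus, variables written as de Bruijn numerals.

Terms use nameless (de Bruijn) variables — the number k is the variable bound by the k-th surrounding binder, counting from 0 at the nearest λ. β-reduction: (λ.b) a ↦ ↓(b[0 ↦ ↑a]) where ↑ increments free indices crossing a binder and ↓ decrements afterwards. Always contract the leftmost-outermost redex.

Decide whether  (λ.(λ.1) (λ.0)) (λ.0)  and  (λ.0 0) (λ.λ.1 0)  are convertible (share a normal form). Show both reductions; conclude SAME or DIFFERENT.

Term A:
  start: (λ.(λ.1) (λ.0)) (λ.0)
  →1  (λ.λ.0) (λ.0)
  →2  λ.0

Term B:
  start: (λ.0 0) (λ.λ.1 0)
  →1  (λ.λ.1 0) (λ.λ.1 0)
  →2  λ.(λ.λ.1 0) 0
  →3  λ.λ.1 0

Answer: DIFFERENT — A ⇓ λ.0, B ⇓ λ.λ.1 0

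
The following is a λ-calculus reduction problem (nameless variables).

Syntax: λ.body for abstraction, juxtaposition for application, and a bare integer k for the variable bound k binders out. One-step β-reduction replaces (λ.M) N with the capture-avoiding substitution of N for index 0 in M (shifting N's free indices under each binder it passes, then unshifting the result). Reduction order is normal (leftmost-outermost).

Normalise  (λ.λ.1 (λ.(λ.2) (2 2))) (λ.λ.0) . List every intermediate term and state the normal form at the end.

Answer: normal form = λ.λ.0  (in 2 steps)

Reduction:
  start: (λ.λ.1 (λ.(λ.2) (2 2))) (λ.λ.0)
  step 1: λ.(λ.λ.0) (λ.(λ.2) ((λ.λ.0) (λ.λ.0)))
  step 2: λ.λ.0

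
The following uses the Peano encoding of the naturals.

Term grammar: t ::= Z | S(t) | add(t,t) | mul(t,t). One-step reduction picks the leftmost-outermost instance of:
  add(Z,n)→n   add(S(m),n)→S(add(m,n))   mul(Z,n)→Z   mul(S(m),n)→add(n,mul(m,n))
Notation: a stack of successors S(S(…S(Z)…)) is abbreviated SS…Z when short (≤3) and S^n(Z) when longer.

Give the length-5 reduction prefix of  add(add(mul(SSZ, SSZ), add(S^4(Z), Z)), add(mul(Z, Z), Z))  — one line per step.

Answer: after 5 steps: S(add(add(S(add(Z, mul(SZ, SSZ))), add(S^4(Z), Z)), add(mul(Z, Z), Z)))

Reduction:
  start: add(add(mul(SSZ, SSZ), add(S^4(Z), Z)), add(mul(Z, Z), Z))
  step 1: add(add(add(SSZ, mul(SZ, SSZ)), add(S^4(Z), Z)), add(mul(Z, Z), Z))
  step 2: add(add(S(add(SZ, mul(SZ, SSZ))), add(S^4(Z), Z)), add(mul(Z, Z), Z))
  step 3: add(S(add(add(SZ, mul(SZ, SSZ)), add(S^4(Z), Z))), add(mul(Z, Z), Z))
  step 4: S(add(add(add(SZ, mul(SZ, SSZ)), add(S^4(Z), Z)), add(mul(Z, Z), Z)))
  step 5: S(add(add(S(add(Z, mul(SZ, SSZ))), add(S^4(Z), Z)), add(mul(Z, Z), Z)))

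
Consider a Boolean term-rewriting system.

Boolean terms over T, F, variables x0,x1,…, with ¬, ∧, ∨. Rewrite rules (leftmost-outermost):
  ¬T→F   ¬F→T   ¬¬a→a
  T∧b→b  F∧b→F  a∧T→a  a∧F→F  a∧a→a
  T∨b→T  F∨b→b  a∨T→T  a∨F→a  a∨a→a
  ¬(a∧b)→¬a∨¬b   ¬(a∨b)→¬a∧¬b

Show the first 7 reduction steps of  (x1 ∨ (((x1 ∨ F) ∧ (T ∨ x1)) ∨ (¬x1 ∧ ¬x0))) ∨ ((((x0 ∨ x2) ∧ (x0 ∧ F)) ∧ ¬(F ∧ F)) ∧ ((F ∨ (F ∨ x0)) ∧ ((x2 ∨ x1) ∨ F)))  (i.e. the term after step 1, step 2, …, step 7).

Answer: after 7 steps: (x1 ∨ (x1 ∨ (¬x1 ∧ ¬x0))) ∨ F

Working:
  start: (x1 ∨ (((x1 ∨ F) ∧ (T ∨ x1)) ∨ (¬x1 ∧ ¬x0))) ∨ ((((x0 ∨ x2) ∧ (x0 ∧ F)) ∧ ¬(F ∧ F)) ∧ ((F ∨ (F ∨ x0)) ∧ ((x2 ∨ x1) ∨ F)))
  step 1: (x1 ∨ ((x1 ∧ (T ∨ x1)) ∨ (¬x1 ∧ ¬x0))) ∨ ((((x0 ∨ x2) ∧ (x0 ∧ F)) ∧ ¬(F ∧ F)) ∧ ((F ∨ (F ∨ x0)) ∧ ((x2 ∨ x1) ∨ F)))
  step 2: (x1 ∨ ((x1 ∧ T) ∨ (¬x1 ∧ ¬x0))) ∨ ((((x0 ∨ x2) ∧ (x0 ∧ F)) ∧ ¬(F ∧ F)) ∧ ((F ∨ (F ∨ x0)) ∧ ((x2 ∨ x1) ∨ F)))
  step 3: (x1 ∨ (x1 ∨ (¬x1 ∧ ¬x0))) ∨ ((((x0 ∨ x2) ∧ (x0 ∧ F)) ∧ ¬(F ∧ F)) ∧ ((F ∨ (F ∨ x0)) ∧ ((x2 ∨ x1) ∨ F)))
  step 4: (x1 ∨ (x1 ∨ (¬x1 ∧ ¬x0))) ∨ ((((x0 ∨ x2) ∧ F) ∧ ¬(F ∧ F)) ∧ ((F ∨ (F ∨ x0)) ∧ ((x2 ∨ x1) ∨ F)))
  step 5: (x1 ∨ (x1 ∨ (¬x1 ∧ ¬x0))) ∨ ((F ∧ ¬(F ∧ F)) ∧ ((F ∨ (F ∨ x0)) ∧ ((x2 ∨ x1) ∨ F)))
  step 6: (x1 ∨ (x1 ∨ (¬x1 ∧ ¬x0))) ∨ (F ∧ ((F ∨ (F ∨ x0)) ∧ ((x2 ∨ x1) ∨ F)))
  step 7: (x1 ∨ (x1 ∨ (¬x1 ∧ ¬x0))) ∨ F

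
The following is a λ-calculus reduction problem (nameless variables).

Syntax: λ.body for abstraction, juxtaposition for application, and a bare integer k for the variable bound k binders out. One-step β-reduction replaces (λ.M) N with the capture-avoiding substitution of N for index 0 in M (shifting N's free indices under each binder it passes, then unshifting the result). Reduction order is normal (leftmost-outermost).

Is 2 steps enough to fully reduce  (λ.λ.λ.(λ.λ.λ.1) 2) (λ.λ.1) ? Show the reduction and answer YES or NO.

  start: (λ.λ.λ.(λ.λ.λ.1) 2) (λ.λ.1)
  [1] λ.λ.(λ.λ.λ.1) (λ.λ.1)
  [2] λ.λ.λ.λ.1

Answer: YES — reaches normal form λ.λ.λ.λ.1 in 2 ≤ 2 steps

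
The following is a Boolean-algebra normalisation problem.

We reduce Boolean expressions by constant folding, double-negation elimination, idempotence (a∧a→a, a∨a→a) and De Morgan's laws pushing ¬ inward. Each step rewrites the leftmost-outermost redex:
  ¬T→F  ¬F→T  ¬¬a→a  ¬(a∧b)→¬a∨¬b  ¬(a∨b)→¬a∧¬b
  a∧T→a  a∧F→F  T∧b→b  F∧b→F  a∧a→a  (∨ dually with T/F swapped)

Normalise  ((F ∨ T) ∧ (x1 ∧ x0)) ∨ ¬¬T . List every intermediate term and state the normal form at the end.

Answer: normal form = T  (in 4 steps)

Derivation:
  start: ((F ∨ T) ∧ (x1 ∧ x0)) ∨ ¬¬T
  [1] (T ∧ (x1 ∧ x0)) ∨ ¬¬T
  [2] (x1 ∧ x0) ∨ ¬¬T
  [3] (x1 ∧ x0) ∨ T
  [4] T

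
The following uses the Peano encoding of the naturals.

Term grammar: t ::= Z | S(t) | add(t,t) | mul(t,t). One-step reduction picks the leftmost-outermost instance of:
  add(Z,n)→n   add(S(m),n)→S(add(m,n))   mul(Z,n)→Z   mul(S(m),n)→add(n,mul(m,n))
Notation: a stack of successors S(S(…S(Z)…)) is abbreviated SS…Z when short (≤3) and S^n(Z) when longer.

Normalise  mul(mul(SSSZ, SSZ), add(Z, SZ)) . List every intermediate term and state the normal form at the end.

Answer: normal form = S^6(Z)  (in 38 steps)

Reduction:
  start: mul(mul(SSSZ, SSZ), add(Z, SZ))
  →1  mul(add(SSZ, mul(SSZ, SSZ)), add(Z, SZ))
  →2  mul(S(add(SZ, mul(SSZ, SSZ))), add(Z, SZ))
  →3  add(add(Z, SZ), mul(add(SZ, mul(SSZ, SSZ)), add(Z, SZ)))
  →4  add(SZ, mul(add(SZ, mul(SSZ, SSZ)), add(Z, SZ)))
  →5  S(add(Z, mul(add(SZ, mul(SSZ, SSZ)), add(Z, SZ))))
  →6  S(mul(add(SZ, mul(SSZ, SSZ)), add(Z, SZ)))
  →7  S(mul(S(add(Z, mul(SSZ, SSZ))), add(Z, SZ)))
  →8  S(add(add(Z, SZ), mul(add(Z, mul(SSZ, SSZ)), add(Z, SZ))))
  →9  S(add(SZ, mul(add(Z, mul(SSZ, SSZ)), add(Z, SZ))))
  →10  S(S(add(Z, mul(add(Z, mul(SSZ, SSZ)), add(Z, SZ)))))
  →11  S(S(mul(add(Z, mul(SSZ, SSZ)), add(Z, SZ))))
  →12  S(S(mul(mul(SSZ, SSZ), add(Z, SZ))))
  →13  S(S(mul(add(SSZ, mul(SZ, SSZ)), add(Z, SZ))))
  →14  S(S(mul(S(add(SZ, mul(SZ, SSZ))), add(Z, SZ))))
  →15  S(S(add(add(Z, SZ), mul(add(SZ, mul(SZ, SSZ)), add(Z, SZ)))))
  →16  S(S(add(SZ, mul(add(SZ, mul(SZ, SSZ)), add(Z, SZ)))))
  →17  S(S(S(add(Z, mul(add(SZ, mul(SZ, SSZ)), add(Z, SZ))))))
  →18  S(S(S(mul(add(SZ, mul(SZ, SSZ)), add(Z, SZ)))))
  →19  S(S(S(mul(S(add(Z, mul(SZ, SSZ))), add(Z, SZ)))))
  →20  S(S(S(add(add(Z, SZ), mul(add(Z, mul(SZ, SSZ)), add(Z, SZ))))))
  →21  S(S(S(add(SZ, mul(add(Z, mul(SZ, SSZ)), add(Z, SZ))))))
  →22  S(S(S(S(add(Z, mul(add(Z, mul(SZ, SSZ)), add(Z, SZ)))))))
  →23  S(S(S(S(mul(add(Z, mul(SZ, SSZ)), add(Z, SZ))))))
  →24  S(S(S(S(mul(mul(SZ, SSZ), add(Z, SZ))))))
  →25  S(S(S(S(mul(add(SSZ, mul(Z, SSZ)), add(Z, SZ))))))
  →26  S(S(S(S(mul(S(add(SZ, mul(Z, SSZ))), add(Z, SZ))))))
  →27  S(S(S(S(add(add(Z, SZ), mul(add(SZ, mul(Z, SSZ)), add(Z, SZ)))))))
  →28  S(S(S(S(add(SZ, mul(add(SZ, mul(Z, SSZ)), add(Z, SZ)))))))
  →29  S(S(S(S(S(add(Z, mul(add(SZ, mul(Z, SSZ)), add(Z, SZ))))))))
  →30  S(S(S(S(S(mul(add(SZ, mul(Z, SSZ)), add(Z, SZ)))))))
  →31  S(S(S(S(S(mul(S(add(Z, mul(Z, SSZ))), add(Z, SZ)))))))
  →32  S(S(S(S(S(add(add(Z, SZ), mul(add(Z, mul(Z, SSZ)), add(Z, SZ))))))))
  →33  S(S(S(S(S(add(SZ, mul(add(Z, mul(Z, SSZ)), add(Z, SZ))))))))
  →34  S(S(S(S(S(S(add(Z, mul(add(Z, mul(Z, SSZ)), add(Z, SZ)))))))))
  →35  S(S(S(S(S(S(mul(add(Z, mul(Z, SSZ)), add(Z, SZ))))))))
  →36  S(S(S(S(S(S(mul(mul(Z, SSZ), add(Z, SZ))))))))
  →37  S(S(S(S(S(S(mul(Z, add(Z, SZ))))))))
  →38  S^6(Z)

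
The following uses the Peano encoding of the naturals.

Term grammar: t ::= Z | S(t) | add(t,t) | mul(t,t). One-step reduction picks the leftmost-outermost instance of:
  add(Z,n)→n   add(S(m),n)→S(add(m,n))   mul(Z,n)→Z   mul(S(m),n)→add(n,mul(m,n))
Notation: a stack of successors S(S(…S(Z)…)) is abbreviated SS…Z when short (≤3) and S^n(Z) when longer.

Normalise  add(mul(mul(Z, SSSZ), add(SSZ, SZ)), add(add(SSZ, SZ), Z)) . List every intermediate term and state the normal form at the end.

Answer: normal form = SSSZ  (in 10 steps)

Working:
  start: add(mul(mul(Z, SSSZ), add(SSZ, SZ)), add(add(SSZ, SZ), Z))
  step 1: add(mul(Z, add(SSZ, SZ)), add(add(SSZ, SZ), Z))
  step 2: add(Z, add(add(SSZ, SZ), Z))
  step 3: add(add(SSZ, SZ), Z)
  step 4: add(S(add(SZ, SZ)), Z)
  step 5: S(add(add(SZ, SZ), Z))
  step 6: S(add(S(add(Z, SZ)), Z))
  step 7: S(S(add(add(Z, SZ), Z)))
  step 8: S(S(add(SZ, Z)))
  step 9: S(S(S(add(Z, Z))))
  step 10: SSSZ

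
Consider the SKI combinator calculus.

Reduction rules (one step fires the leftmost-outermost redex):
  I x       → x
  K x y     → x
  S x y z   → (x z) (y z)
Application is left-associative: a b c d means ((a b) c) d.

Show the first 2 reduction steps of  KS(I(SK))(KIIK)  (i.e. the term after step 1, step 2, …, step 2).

Answer: after 2 steps: S(IK)

Reduction:
  start: KS(I(SK))(KIIK)
  [1] S(KIIK)
  [2] S(IK)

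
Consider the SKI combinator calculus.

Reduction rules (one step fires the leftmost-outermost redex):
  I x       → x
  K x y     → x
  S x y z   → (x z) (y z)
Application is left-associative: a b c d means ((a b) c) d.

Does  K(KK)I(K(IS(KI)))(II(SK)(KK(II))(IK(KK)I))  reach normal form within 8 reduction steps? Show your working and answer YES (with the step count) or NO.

Answer: YES — reaches normal form K(KK) in 8 ≤ 8 steps

Working:
  start: K(KK)I(K(IS(KI)))(II(SK)(KK(II))(IK(KK)I))
  →1  KK(K(IS(KI)))(II(SK)(KK(II))(IK(KK)I))
  →2  K(II(SK)(KK(II))(IK(KK)I))
  →3  K(I(SK)(KK(II))(IK(KK)I))
  →4  K(SK(KK(II))(IK(KK)I))
  →5  K(K(IK(KK)I)(KK(II)(IK(KK)I)))
  →6  K(IK(KK)I)
  →7  K(K(KK)I)
  →8  K(KK)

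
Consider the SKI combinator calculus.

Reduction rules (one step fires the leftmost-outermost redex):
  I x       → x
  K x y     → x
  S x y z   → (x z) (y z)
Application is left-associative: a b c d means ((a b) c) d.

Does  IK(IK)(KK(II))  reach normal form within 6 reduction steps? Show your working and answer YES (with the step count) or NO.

Answer: YES — reaches normal form K in 3 ≤ 6 steps

Reduction:
  start: IK(IK)(KK(II))
  →1  K(IK)(KK(II))
  →2  IK
  →3  K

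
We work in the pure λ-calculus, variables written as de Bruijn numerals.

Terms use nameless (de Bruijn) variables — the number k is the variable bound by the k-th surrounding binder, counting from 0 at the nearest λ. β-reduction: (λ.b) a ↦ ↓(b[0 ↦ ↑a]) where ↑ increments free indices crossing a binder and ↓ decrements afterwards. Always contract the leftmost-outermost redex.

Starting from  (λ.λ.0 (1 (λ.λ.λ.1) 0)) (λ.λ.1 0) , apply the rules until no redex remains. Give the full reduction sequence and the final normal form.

Answer: normal form = λ.0 (λ.λ.1)  (in 4 steps)

Working:
  start: (λ.λ.0 (1 (λ.λ.λ.1) 0)) (λ.λ.1 0)
  [1] λ.0 ((λ.λ.1 0) (λ.λ.λ.1) 0)
  [2] λ.0 ((λ.(λ.λ.λ.1) 0) 0)
  [3] λ.0 ((λ.λ.λ.1) 0)
  [4] λ.0 (λ.λ.1)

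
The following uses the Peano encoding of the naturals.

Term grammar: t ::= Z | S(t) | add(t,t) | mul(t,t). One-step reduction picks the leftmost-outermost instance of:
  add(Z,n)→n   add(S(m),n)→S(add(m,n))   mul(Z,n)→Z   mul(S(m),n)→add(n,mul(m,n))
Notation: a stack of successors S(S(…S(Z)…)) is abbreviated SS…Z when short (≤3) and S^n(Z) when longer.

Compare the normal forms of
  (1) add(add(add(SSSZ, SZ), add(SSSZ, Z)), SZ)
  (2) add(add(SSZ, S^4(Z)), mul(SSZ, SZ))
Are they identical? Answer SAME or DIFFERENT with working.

Answer: SAME — A ⇓ S^8(Z), B ⇓ S^8(Z)

Reduction:
Term A:
  start: add(add(add(SSSZ, SZ), add(SSSZ, Z)), SZ)
  step 1: add(add(S(add(SSZ, SZ)), add(SSSZ, Z)), SZ)
  step 2: add(S(add(add(SSZ, SZ), add(SSSZ, Z))), SZ)
  step 3: S(add(add(add(SSZ, SZ), add(SSSZ, Z)), SZ))
  step 4: S(add(add(S(add(SZ, SZ)), add(SSSZ, Z)), SZ))
  step 5: S(add(S(add(add(SZ, SZ), add(SSSZ, Z))), SZ))
  step 6: S(S(add(add(add(SZ, SZ), add(SSSZ, Z)), SZ)))
  step 7: S(S(add(add(S(add(Z, SZ)), add(SSSZ, Z)), SZ)))
  step 8: S(S(add(S(add(add(Z, SZ), add(SSSZ, Z))), SZ)))
  step 9: S(S(S(add(add(add(Z, SZ), add(SSSZ, Z)), SZ))))
  step 10: S(S(S(add(add(SZ, add(SSSZ, Z)), SZ))))
  step 11: S(S(S(add(S(add(Z, add(SSSZ, Z))), SZ))))
  step 12: S(S(S(S(add(add(Z, add(SSSZ, Z)), SZ)))))
  step 13: S(S(S(S(add(add(SSSZ, Z), SZ)))))
  step 14: S(S(S(S(add(S(add(SSZ, Z)), SZ)))))
  step 15: S(S(S(S(S(add(add(SSZ, Z), SZ))))))
  step 16: S(S(S(S(S(add(S(add(SZ, Z)), SZ))))))
  step 17: S(S(S(S(S(S(add(add(SZ, Z), SZ)))))))
  step 18: S(S(S(S(S(S(add(S(add(Z, Z)), SZ)))))))
  step 19: S(S(S(S(S(S(S(add(add(Z, Z), SZ))))))))
  step 20: S(S(S(S(S(S(S(add(Z, SZ))))))))
  step 21: S^8(Z)

Term B:
  start: add(add(SSZ, S^4(Z)), mul(SSZ, SZ))
  step 1: add(S(add(SZ, S^4(Z))), mul(SSZ, SZ))
  step 2: S(add(add(SZ, S^4(Z)), mul(SSZ, SZ)))
  step 3: S(add(S(add(Z, S^4(Z))), mul(SSZ, SZ)))
  step 4: S(S(add(add(Z, S^4(Z)), mul(SSZ, SZ))))
  step 5: S(S(add(S^4(Z), mul(SSZ, SZ))))
  step 6: S(S(S(add(SSSZ, mul(SSZ, SZ)))))
  step 7: S(S(S(S(add(SSZ, mul(SSZ, SZ))))))
  step 8: S(S(S(S(S(add(SZ, mul(SSZ, SZ)))))))
  step 9: S(S(S(S(S(S(add(Z, mul(SSZ, SZ))))))))
  step 10: S(S(S(S(S(S(mul(SSZ, SZ)))))))
  step 11: S(S(S(S(S(S(add(SZ, mul(SZ, SZ))))))))
  step 12: S(S(S(S(S(S(S(add(Z, mul(SZ, SZ)))))))))
  step 13: S(S(S(S(S(S(S(mul(SZ, SZ))))))))
  step 14: S(S(S(S(S(S(S(add(SZ, mul(Z, SZ)))))))))
  step 15: S(S(S(S(S(S(S(S(add(Z, mul(Z, SZ))))))))))
  step 16: S(S(S(S(S(S(S(S(mul(Z, SZ)))))))))
  step 17: S^8(Z)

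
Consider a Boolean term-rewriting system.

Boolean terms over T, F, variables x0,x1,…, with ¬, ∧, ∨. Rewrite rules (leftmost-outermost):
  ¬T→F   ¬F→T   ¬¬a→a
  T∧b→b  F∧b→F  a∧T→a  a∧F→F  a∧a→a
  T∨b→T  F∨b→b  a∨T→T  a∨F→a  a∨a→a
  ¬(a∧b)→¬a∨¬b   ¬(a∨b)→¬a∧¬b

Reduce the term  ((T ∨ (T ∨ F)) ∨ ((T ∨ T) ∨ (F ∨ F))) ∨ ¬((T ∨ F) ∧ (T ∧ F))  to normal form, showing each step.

  start: ((T ∨ (T ∨ F)) ∨ ((T ∨ T) ∨ (F ∨ F))) ∨ ¬((T ∨ F) ∧ (T ∧ F))
  →1  (T ∨ ((T ∨ T) ∨ (F ∨ F))) ∨ ¬((T ∨ F) ∧ (T ∧ F))
  →2  T ∨ ¬((T ∨ F) ∧ (T ∧ F))
  →3  T

Answer: normal form = T  (in 3 steps)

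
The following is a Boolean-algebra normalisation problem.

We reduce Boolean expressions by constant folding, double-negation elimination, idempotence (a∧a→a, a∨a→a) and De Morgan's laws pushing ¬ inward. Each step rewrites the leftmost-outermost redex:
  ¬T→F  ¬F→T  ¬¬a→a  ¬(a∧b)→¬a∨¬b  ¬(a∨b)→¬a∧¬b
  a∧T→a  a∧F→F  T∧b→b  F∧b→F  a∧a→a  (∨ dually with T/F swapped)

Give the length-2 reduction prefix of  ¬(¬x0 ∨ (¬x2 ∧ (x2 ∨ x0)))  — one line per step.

Answer: after 2 steps: x0 ∧ ¬(¬x2 ∧ (x2 ∨ x0))

Reduction:
  start: ¬(¬x0 ∨ (¬x2 ∧ (x2 ∨ x0)))
  step 1: ¬¬x0 ∧ ¬(¬x2 ∧ (x2 ∨ x0))
  step 2: x0 ∧ ¬(¬x2 ∧ (x2 ∨ x0))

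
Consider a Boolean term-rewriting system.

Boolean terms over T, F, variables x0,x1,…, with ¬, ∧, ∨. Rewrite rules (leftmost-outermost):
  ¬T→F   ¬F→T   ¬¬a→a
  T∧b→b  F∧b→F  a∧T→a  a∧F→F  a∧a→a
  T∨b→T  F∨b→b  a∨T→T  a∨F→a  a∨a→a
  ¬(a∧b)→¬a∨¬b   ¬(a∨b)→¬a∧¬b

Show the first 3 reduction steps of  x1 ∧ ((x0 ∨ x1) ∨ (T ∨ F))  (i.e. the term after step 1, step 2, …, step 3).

  start: x1 ∧ ((x0 ∨ x1) ∨ (T ∨ F))
  →1  x1 ∧ ((x0 ∨ x1) ∨ T)
  →2  x1 ∧ T
  →3  x1

Answer: after 3 steps: x1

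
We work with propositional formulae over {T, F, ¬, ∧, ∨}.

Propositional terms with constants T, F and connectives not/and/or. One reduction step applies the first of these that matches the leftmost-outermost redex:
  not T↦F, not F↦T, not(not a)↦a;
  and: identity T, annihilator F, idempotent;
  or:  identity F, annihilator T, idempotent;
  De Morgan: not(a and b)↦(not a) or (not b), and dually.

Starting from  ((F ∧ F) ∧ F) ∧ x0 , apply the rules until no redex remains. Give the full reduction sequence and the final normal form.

Answer: normal form = F  (in 2 steps)

Working:
  start: ((F ∧ F) ∧ F) ∧ x0
  step 1: F ∧ x0
  step 2: F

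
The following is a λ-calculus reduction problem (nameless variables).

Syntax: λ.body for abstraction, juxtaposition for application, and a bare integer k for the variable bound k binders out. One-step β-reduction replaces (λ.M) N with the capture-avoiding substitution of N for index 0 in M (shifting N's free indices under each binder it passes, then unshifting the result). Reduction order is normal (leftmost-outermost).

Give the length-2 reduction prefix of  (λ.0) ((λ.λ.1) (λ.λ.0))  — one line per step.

  start: (λ.0) ((λ.λ.1) (λ.λ.0))
  [1] (λ.λ.1) (λ.λ.0)
  [2] λ.λ.λ.0

Answer: after 2 steps: λ.λ.λ.0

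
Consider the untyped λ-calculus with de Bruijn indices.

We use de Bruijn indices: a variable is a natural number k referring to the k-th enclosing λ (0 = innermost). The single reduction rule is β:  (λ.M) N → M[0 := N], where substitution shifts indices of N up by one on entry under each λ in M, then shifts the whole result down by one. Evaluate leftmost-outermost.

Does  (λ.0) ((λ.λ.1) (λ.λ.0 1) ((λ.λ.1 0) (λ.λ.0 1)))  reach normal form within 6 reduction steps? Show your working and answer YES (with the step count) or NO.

  start: (λ.0) ((λ.λ.1) (λ.λ.0 1) ((λ.λ.1 0) (λ.λ.0 1)))
  [1] (λ.λ.1) (λ.λ.0 1) ((λ.λ.1 0) (λ.λ.0 1))
  [2] (λ.λ.λ.0 1) ((λ.λ.1 0) (λ.λ.0 1))
  [3] λ.λ.0 1

Answer: YES — reaches normal form λ.λ.0 1 in 3 ≤ 6 steps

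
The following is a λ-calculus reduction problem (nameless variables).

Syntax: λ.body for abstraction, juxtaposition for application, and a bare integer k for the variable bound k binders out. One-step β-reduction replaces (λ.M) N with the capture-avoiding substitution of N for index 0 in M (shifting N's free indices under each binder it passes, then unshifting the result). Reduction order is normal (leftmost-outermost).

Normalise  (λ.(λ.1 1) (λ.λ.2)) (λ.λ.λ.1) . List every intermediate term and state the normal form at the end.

Answer: normal form = λ.λ.1  (in 3 steps)

Reduction:
  start: (λ.(λ.1 1) (λ.λ.2)) (λ.λ.λ.1)
  →1  (λ.(λ.λ.λ.1) (λ.λ.λ.1)) (λ.λ.λ.λ.λ.1)
  →2  (λ.λ.λ.1) (λ.λ.λ.1)
  →3  λ.λ.1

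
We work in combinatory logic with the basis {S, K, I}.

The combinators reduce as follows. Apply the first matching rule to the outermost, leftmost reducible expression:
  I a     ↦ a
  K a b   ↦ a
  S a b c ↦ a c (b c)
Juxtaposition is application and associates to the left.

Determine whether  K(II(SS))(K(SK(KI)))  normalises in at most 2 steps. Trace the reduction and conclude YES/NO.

  start: K(II(SS))(K(SK(KI)))
  step 1: II(SS)
  step 2: I(SS)

Answer: NO — after 2 steps the term is I(SS), not yet normal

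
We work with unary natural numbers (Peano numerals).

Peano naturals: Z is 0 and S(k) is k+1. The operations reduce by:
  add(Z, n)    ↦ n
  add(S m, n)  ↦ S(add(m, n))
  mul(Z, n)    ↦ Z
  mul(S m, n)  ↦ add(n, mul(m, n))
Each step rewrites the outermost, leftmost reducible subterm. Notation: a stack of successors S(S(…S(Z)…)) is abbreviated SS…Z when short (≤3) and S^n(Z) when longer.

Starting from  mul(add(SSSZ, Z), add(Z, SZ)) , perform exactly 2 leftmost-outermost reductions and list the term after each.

  start: mul(add(SSSZ, Z), add(Z, SZ))
  →1  mul(S(add(SSZ, Z)), add(Z, SZ))
  →2  add(add(Z, SZ), mul(add(SSZ, Z), add(Z, SZ)))

Answer: after 2 steps: add(add(Z, SZ), mul(add(SSZ, Z), add(Z, SZ)))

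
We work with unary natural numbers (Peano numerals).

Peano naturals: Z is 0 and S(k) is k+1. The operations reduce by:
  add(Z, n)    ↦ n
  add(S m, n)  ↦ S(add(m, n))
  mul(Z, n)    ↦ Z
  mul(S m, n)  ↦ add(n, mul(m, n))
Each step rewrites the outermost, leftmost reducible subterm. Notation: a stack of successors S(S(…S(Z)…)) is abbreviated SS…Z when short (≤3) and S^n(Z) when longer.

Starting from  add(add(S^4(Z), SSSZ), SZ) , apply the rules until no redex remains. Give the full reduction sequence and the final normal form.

  start: add(add(S^4(Z), SSSZ), SZ)
  [1] add(S(add(SSSZ, SSSZ)), SZ)
  [2] S(add(add(SSSZ, SSSZ), SZ))
  [3] S(add(S(add(SSZ, SSSZ)), SZ))
  [4] S(S(add(add(SSZ, SSSZ), SZ)))
  [5] S(S(add(S(add(SZ, SSSZ)), SZ)))
  [6] S(S(S(add(add(SZ, SSSZ), SZ))))
  [7] S(S(S(add(S(add(Z, SSSZ)), SZ))))
  [8] S(S(S(S(add(add(Z, SSSZ), SZ)))))
  [9] S(S(S(S(add(SSSZ, SZ)))))
  [10] S(S(S(S(S(add(SSZ, SZ))))))
  [11] S(S(S(S(S(S(add(SZ, SZ)))))))
  [12] S(S(S(S(S(S(S(add(Z, SZ))))))))
  [13] S^8(Z)

Answer: normal form = S^8(Z)  (in 13 steps)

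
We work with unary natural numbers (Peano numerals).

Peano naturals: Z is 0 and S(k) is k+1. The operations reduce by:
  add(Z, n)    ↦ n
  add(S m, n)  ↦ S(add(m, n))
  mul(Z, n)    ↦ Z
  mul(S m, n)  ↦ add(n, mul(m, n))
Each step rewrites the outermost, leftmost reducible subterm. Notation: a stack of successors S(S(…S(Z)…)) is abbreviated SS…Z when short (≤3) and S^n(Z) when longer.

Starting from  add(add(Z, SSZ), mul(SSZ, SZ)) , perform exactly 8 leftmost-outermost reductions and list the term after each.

Answer: after 8 steps: S(S(S(add(SZ, mul(Z, SZ)))))

Working:
  start: add(add(Z, SSZ), mul(SSZ, SZ))
  →1  add(SSZ, mul(SSZ, SZ))
  →2  S(add(SZ, mul(SSZ, SZ)))
  →3  S(S(add(Z, mul(SSZ, SZ))))
  →4  S(S(mul(SSZ, SZ)))
  →5  S(S(add(SZ, mul(SZ, SZ))))
  →6  S(S(S(add(Z, mul(SZ, SZ)))))
  →7  S(S(S(mul(SZ, SZ))))
  →8  S(S(S(add(SZ, mul(Z, SZ)))))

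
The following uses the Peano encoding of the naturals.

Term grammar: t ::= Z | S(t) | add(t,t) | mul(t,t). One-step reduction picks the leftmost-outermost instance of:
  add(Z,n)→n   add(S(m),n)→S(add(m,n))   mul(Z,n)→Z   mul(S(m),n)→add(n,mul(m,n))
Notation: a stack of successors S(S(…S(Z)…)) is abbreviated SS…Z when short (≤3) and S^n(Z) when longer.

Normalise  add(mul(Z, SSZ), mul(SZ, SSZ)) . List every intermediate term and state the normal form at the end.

Answer: normal form = SSZ  (in 7 steps)

Working:
  start: add(mul(Z, SSZ), mul(SZ, SSZ))
  [1] add(Z, mul(SZ, SSZ))
  [2] mul(SZ, SSZ)
  [3] add(SSZ, mul(Z, SSZ))
  [4] S(add(SZ, mul(Z, SSZ)))
  [5] S(S(add(Z, mul(Z, SSZ))))
  [6] S(S(mul(Z, SSZ)))
  [7] SSZ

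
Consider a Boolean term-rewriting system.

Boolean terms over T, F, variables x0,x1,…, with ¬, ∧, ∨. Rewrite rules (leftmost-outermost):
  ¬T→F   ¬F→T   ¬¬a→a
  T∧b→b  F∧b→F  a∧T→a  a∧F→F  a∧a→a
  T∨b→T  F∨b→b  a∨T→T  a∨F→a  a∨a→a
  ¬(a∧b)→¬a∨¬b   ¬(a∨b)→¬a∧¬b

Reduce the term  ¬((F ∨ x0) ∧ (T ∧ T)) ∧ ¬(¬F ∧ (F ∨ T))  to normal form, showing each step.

Answer: normal form = F  (in 16 steps)

Reduction:
  start: ¬((F ∨ x0) ∧ (T ∧ T)) ∧ ¬(¬F ∧ (F ∨ T))
  step 1: (¬(F ∨ x0) ∨ ¬(T ∧ T)) ∧ ¬(¬F ∧ (F ∨ T))
  step 2: ((¬F ∧ ¬x0) ∨ ¬(T ∧ T)) ∧ ¬(¬F ∧ (F ∨ T))
  step 3: ((T ∧ ¬x0) ∨ ¬(T ∧ T)) ∧ ¬(¬F ∧ (F ∨ T))
  step 4: (¬x0 ∨ ¬(T ∧ T)) ∧ ¬(¬F ∧ (F ∨ T))
  step 5: (¬x0 ∨ (¬T ∨ ¬T)) ∧ ¬(¬F ∧ (F ∨ T))
  step 6: (¬x0 ∨ ¬T) ∧ ¬(¬F ∧ (F ∨ T))
  step 7: (¬x0 ∨ F) ∧ ¬(¬F ∧ (F ∨ T))
  step 8: ¬x0 ∧ ¬(¬F ∧ (F ∨ T))
  step 9: ¬x0 ∧ (¬¬F ∨ ¬(F ∨ T))
  step 10: ¬x0 ∧ (F ∨ ¬(F ∨ T))
  step 11: ¬x0 ∧ ¬(F ∨ T)
  step 12: ¬x0 ∧ (¬F ∧ ¬T)
  step 13: ¬x0 ∧ (T ∧ ¬T)
  step 14: ¬x0 ∧ ¬T
  step 15: ¬x0 ∧ F
  step 16: F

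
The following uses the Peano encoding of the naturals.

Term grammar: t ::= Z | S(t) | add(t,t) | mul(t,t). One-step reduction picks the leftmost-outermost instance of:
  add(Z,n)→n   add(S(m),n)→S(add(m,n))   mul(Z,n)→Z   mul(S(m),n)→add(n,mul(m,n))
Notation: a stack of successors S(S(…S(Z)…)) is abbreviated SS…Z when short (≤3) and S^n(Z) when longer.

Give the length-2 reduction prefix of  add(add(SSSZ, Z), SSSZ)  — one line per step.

  start: add(add(SSSZ, Z), SSSZ)
  [1] add(S(add(SSZ, Z)), SSSZ)
  [2] S(add(add(SSZ, Z), SSSZ))

Answer: after 2 steps: S(add(add(SSZ, Z), SSSZ))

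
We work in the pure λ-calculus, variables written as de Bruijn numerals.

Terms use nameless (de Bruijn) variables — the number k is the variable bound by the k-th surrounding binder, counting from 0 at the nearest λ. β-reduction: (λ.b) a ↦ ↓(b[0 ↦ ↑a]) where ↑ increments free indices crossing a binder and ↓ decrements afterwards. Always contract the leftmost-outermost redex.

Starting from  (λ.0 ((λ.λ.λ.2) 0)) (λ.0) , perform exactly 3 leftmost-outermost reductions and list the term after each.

Answer: after 3 steps: λ.λ.λ.0

Reduction:
  start: (λ.0 ((λ.λ.λ.2) 0)) (λ.0)
  [1] (λ.0) ((λ.λ.λ.2) (λ.0))
  [2] (λ.λ.λ.2) (λ.0)
  [3] λ.λ.λ.0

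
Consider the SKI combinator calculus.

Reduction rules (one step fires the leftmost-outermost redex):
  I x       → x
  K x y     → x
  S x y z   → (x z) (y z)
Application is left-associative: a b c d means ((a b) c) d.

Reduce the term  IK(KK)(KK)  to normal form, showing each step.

  start: IK(KK)(KK)
  →1  K(KK)(KK)
  →2  KK

Answer: normal form = KK  (in 2 steps)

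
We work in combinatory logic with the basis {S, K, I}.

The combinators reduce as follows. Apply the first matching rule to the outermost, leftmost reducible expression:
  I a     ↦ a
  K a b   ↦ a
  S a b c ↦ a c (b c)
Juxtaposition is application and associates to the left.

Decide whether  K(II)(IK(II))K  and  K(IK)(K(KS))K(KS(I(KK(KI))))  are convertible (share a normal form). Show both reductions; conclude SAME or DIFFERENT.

Answer: SAME — A ⇓ K, B ⇓ K

Working:
Term A:
  start: K(II)(IK(II))K
  step 1: IIK
  step 2: IK
  step 3: K

Term B:
  start: K(IK)(K(KS))K(KS(I(KK(KI))))
  step 1: IKK(KS(I(KK(KI))))
  step 2: KK(KS(I(KK(KI))))
  step 3: K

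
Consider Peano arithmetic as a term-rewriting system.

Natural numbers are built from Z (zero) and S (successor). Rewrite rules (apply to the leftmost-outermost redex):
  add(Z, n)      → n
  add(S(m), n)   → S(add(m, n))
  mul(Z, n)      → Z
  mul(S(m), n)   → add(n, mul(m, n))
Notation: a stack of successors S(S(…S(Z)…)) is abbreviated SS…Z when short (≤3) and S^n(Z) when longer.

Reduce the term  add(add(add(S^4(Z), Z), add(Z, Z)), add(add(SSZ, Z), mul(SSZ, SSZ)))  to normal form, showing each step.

  start: add(add(add(S^4(Z), Z), add(Z, Z)), add(add(SSZ, Z), mul(SSZ, SSZ)))
  →1  add(add(S(add(SSSZ, Z)), add(Z, Z)), add(add(SSZ, Z), mul(SSZ, SSZ)))
  →2  add(S(add(add(SSSZ, Z), add(Z, Z))), add(add(SSZ, Z), mul(SSZ, SSZ)))
  →3  S(add(add(add(SSSZ, Z), add(Z, Z)), add(add(SSZ, Z), mul(SSZ, SSZ))))
  →4  S(add(add(S(add(SSZ, Z)), add(Z, Z)), add(add(SSZ, Z), mul(SSZ, SSZ))))
  →5  S(add(S(add(add(SSZ, Z), add(Z, Z))), add(add(SSZ, Z), mul(SSZ, SSZ))))
  →6  S(S(add(add(add(SSZ, Z), add(Z, Z)), add(add(SSZ, Z), mul(SSZ, SSZ)))))
  →7  S(S(add(add(S(add(SZ, Z)), add(Z, Z)), add(add(SSZ, Z), mul(SSZ, SSZ)))))
  →8  S(S(add(S(add(add(SZ, Z), add(Z, Z))), add(add(SSZ, Z), mul(SSZ, SSZ)))))
  →9  S(S(S(add(add(add(SZ, Z), add(Z, Z)), add(add(SSZ, Z), mul(SSZ, SSZ))))))
  →10  S(S(S(add(add(S(add(Z, Z)), add(Z, Z)), add(add(SSZ, Z), mul(SSZ, SSZ))))))
  →11  S(S(S(add(S(add(add(Z, Z), add(Z, Z))), add(add(SSZ, Z), mul(SSZ, SSZ))))))
  →12  S(S(S(S(add(add(add(Z, Z), add(Z, Z)), add(add(SSZ, Z), mul(SSZ, SSZ)))))))
  →13  S(S(S(S(add(add(Z, add(Z, Z)), add(add(SSZ, Z), mul(SSZ, SSZ)))))))
  →14  S(S(S(S(add(add(Z, Z), add(add(SSZ, Z), mul(SSZ, SSZ)))))))
  →15  S(S(S(S(add(Z, add(add(SSZ, Z), mul(SSZ, SSZ)))))))
  →16  S(S(S(S(add(add(SSZ, Z), mul(SSZ, SSZ))))))
  →17  S(S(S(S(add(S(add(SZ, Z)), mul(SSZ, SSZ))))))
  →18  S(S(S(S(S(add(add(SZ, Z), mul(SSZ, SSZ)))))))
  →19  S(S(S(S(S(add(S(add(Z, Z)), mul(SSZ, SSZ)))))))
  →20  S(S(S(S(S(S(add(add(Z, Z), mul(SSZ, SSZ))))))))
  →21  S(S(S(S(S(S(add(Z, mul(SSZ, SSZ))))))))
  →22  S(S(S(S(S(S(mul(SSZ, SSZ)))))))
  →23  S(S(S(S(S(S(add(SSZ, mul(SZ, SSZ))))))))
  →24  S(S(S(S(S(S(S(add(SZ, mul(SZ, SSZ)))))))))
  →25  S(S(S(S(S(S(S(S(add(Z, mul(SZ, SSZ))))))))))
  →26  S(S(S(S(S(S(S(S(mul(SZ, SSZ)))))))))
  →27  S(S(S(S(S(S(S(S(add(SSZ, mul(Z, SSZ))))))))))
  →28  S(S(S(S(S(S(S(S(S(add(SZ, mul(Z, SSZ)))))))))))
  →29  S(S(S(S(S(S(S(S(S(S(add(Z, mul(Z, SSZ))))))))))))
  →30  S(S(S(S(S(S(S(S(S(S(mul(Z, SSZ)))))))))))
  →31  S^10(Z)

Answer: normal form = S^10(Z)  (in 31 steps)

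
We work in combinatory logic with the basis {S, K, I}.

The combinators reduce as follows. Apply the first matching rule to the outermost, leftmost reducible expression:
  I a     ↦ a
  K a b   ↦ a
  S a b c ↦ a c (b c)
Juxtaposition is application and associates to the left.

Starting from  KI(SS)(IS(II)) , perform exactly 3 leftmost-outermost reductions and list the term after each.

  start: KI(SS)(IS(II))
  [1] I(IS(II))
  [2] IS(II)
  [3] S(II)

Answer: after 3 steps: S(II)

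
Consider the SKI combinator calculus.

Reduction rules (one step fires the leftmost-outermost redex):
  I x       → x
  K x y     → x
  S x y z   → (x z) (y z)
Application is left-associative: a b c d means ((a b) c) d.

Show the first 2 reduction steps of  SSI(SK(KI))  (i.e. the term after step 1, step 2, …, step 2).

Answer: after 2 steps: S(SK(KI))(SK(KI))

Working:
  start: SSI(SK(KI))
  [1] S(SK(KI))(I(SK(KI)))
  [2] S(SK(KI))(SK(KI))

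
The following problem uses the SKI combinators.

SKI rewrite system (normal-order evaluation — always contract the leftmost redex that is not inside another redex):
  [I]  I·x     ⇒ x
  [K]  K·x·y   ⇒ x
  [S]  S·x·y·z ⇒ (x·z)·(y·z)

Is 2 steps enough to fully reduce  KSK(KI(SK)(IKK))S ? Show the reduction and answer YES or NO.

Answer: NO — after 2 steps the term is S(I(IKK))S, not yet normal

Working:
  start: KSK(KI(SK)(IKK))S
  [1] S(KI(SK)(IKK))S
  [2] S(I(IKK))S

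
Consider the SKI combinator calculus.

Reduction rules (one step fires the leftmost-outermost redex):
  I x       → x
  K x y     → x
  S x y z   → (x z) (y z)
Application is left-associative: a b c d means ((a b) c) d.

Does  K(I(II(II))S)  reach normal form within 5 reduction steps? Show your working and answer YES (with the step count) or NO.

  start: K(I(II(II))S)
  →1  K(II(II)S)
  →2  K(I(II)S)
  →3  K(IIS)
  →4  K(IS)
  →5  KS

Answer: YES — reaches normal form KS in 5 ≤ 5 steps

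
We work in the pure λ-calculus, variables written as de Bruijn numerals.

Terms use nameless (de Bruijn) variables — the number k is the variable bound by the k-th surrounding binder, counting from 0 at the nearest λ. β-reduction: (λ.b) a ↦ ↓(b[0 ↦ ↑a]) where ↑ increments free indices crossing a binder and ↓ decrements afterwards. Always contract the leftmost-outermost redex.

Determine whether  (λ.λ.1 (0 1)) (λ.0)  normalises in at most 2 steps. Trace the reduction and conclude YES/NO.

  start: (λ.λ.1 (0 1)) (λ.0)
  [1] λ.(λ.0) (0 (λ.0))
  [2] λ.0 (λ.0)

Answer: YES — reaches normal form λ.0 (λ.0) in 2 ≤ 2 steps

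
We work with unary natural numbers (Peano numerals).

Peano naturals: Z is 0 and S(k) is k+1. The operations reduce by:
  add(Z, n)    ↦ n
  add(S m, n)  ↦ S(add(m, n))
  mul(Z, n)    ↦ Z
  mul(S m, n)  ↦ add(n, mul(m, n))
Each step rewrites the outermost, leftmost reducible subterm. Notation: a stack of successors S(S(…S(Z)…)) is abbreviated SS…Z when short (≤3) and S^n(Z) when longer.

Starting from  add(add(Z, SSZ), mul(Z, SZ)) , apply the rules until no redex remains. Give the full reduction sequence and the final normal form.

Answer: normal form = SSZ  (in 5 steps)

Derivation:
  start: add(add(Z, SSZ), mul(Z, SZ))
  step 1: add(SSZ, mul(Z, SZ))
  step 2: S(add(SZ, mul(Z, SZ)))
  step 3: S(S(add(Z, mul(Z, SZ))))
  step 4: S(S(mul(Z, SZ)))
  step 5: SSZ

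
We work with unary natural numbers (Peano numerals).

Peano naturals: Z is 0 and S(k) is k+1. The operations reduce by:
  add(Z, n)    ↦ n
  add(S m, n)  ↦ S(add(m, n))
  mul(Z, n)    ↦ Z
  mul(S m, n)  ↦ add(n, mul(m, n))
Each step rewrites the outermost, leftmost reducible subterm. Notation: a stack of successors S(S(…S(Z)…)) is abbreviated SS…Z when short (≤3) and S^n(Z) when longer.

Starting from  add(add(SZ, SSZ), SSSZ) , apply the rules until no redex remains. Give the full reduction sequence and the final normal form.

Answer: normal form = S^6(Z)  (in 6 steps)

Working:
  start: add(add(SZ, SSZ), SSSZ)
  →1  add(S(add(Z, SSZ)), SSSZ)
  →2  S(add(add(Z, SSZ), SSSZ))
  →3  S(add(SSZ, SSSZ))
  →4  S(S(add(SZ, SSSZ)))
  →5  S(S(S(add(Z, SSSZ))))
  →6  S^6(Z)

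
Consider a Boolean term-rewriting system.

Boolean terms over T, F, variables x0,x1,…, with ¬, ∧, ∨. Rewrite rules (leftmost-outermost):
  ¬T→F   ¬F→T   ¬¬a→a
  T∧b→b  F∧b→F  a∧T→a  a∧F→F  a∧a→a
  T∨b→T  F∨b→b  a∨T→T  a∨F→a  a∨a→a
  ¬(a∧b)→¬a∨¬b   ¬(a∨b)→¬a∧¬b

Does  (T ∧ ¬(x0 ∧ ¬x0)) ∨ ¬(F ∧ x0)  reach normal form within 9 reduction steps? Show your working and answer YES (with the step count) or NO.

  start: (T ∧ ¬(x0 ∧ ¬x0)) ∨ ¬(F ∧ x0)
  step 1: ¬(x0 ∧ ¬x0) ∨ ¬(F ∧ x0)
  step 2: (¬x0 ∨ ¬¬x0) ∨ ¬(F ∧ x0)
  step 3: (¬x0 ∨ x0) ∨ ¬(F ∧ x0)
  step 4: (¬x0 ∨ x0) ∨ (¬F ∨ ¬x0)
  step 5: (¬x0 ∨ x0) ∨ (T ∨ ¬x0)
  step 6: (¬x0 ∨ x0) ∨ T
  step 7: T

Answer: YES — reaches normal form T in 7 ≤ 9 steps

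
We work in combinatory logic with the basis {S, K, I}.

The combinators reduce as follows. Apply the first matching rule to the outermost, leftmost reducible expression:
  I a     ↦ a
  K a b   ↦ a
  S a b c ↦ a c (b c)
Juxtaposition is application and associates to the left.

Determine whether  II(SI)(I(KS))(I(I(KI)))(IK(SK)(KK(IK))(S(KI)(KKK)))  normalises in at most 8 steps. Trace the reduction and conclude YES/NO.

Answer: NO — after 8 steps the term is IK(SK)(KK(IK))(S(KI)(KKK)), not yet normal

Working:
  start: II(SI)(I(KS))(I(I(KI)))(IK(SK)(KK(IK))(S(KI)(KKK)))
  [1] I(SI)(I(KS))(I(I(KI)))(IK(SK)(KK(IK))(S(KI)(KKK)))
  [2] SI(I(KS))(I(I(KI)))(IK(SK)(KK(IK))(S(KI)(KKK)))
  [3] I(I(I(KI)))(I(KS)(I(I(KI))))(IK(SK)(KK(IK))(S(KI)(KKK)))
  [4] I(I(KI))(I(KS)(I(I(KI))))(IK(SK)(KK(IK))(S(KI)(KKK)))
  [5] I(KI)(I(KS)(I(I(KI))))(IK(SK)(KK(IK))(S(KI)(KKK)))
  [6] KI(I(KS)(I(I(KI))))(IK(SK)(KK(IK))(S(KI)(KKK)))
  [7] I(IK(SK)(KK(IK))(S(KI)(KKK)))
  [8] IK(SK)(KK(IK))(S(KI)(KKK))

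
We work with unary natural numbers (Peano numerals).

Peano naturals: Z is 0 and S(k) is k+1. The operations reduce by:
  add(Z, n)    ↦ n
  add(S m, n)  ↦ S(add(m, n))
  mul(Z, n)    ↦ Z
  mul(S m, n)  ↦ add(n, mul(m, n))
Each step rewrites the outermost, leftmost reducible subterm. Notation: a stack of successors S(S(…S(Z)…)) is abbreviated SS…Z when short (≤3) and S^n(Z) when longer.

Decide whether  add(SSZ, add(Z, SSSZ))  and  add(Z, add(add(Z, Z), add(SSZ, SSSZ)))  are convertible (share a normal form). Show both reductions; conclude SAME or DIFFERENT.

Answer: SAME — A ⇓ S^5(Z), B ⇓ S^5(Z)

Derivation:
Term A:
  start: add(SSZ, add(Z, SSSZ))
  →1  S(add(SZ, add(Z, SSSZ)))
  →2  S(S(add(Z, add(Z, SSSZ))))
  →3  S(S(add(Z, SSSZ)))
  →4  S^5(Z)

Term B:
  start: add(Z, add(add(Z, Z), add(SSZ, SSSZ)))
  →1  add(add(Z, Z), add(SSZ, SSSZ))
  →2  add(Z, add(SSZ, SSSZ))
  →3  add(SSZ, SSSZ)
  →4  S(add(SZ, SSSZ))
  →5  S(S(add(Z, SSSZ)))
  →6  S^5(Z)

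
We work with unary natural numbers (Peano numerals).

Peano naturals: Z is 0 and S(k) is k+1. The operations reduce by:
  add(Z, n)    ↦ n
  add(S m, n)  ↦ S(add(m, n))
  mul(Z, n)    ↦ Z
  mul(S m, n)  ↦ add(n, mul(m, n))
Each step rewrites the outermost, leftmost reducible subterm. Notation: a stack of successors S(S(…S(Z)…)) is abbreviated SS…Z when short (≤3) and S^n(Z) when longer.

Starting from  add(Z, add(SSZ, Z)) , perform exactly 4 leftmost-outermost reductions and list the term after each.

Answer: after 4 steps: SSZ

Derivation:
  start: add(Z, add(SSZ, Z))
  [1] add(SSZ, Z)
  [2] S(add(SZ, Z))
  [3] S(S(add(Z, Z)))
  [4] SSZ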